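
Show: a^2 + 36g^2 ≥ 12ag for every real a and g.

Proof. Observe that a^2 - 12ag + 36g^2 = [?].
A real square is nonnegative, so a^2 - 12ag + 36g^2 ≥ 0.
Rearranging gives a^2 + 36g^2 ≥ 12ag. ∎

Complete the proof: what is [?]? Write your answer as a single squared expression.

The leading and trailing coefficients are 1^2 and 6^2, and 12 = 2·1·6, so the trinomial is (a - 6g)^2.
Hence a^2 - 12ag + 36g^2 ≥ 0.

(a - 6g)^2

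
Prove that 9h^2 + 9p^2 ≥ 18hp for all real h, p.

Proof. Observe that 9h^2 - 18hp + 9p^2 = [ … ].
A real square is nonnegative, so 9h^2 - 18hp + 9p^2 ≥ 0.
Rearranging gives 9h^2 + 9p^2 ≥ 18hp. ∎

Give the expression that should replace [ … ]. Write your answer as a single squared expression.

The leading and trailing coefficients are 3^2 and 3^2, and 18 = 2·3·3, so the trinomial is (3h - 3p)^2.
Hence 9h^2 - 18hp + 9p^2 ≥ 0.

(3h - 3p)^2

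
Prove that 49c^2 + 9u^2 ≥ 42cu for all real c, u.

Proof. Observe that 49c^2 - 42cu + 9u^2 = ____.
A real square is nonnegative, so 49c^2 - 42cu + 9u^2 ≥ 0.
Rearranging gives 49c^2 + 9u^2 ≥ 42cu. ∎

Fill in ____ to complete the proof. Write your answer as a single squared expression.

49c^2 - 42cu + 9u^2 is a perfect-square trinomial: the outer terms are (7c)^2 and (3u)^2, and the cross term is -2·7c·3u.
So 49c^2 - 42cu + 9u^2 = (7c - 3u)^2 ≥ 0.

(7c - 3u)^2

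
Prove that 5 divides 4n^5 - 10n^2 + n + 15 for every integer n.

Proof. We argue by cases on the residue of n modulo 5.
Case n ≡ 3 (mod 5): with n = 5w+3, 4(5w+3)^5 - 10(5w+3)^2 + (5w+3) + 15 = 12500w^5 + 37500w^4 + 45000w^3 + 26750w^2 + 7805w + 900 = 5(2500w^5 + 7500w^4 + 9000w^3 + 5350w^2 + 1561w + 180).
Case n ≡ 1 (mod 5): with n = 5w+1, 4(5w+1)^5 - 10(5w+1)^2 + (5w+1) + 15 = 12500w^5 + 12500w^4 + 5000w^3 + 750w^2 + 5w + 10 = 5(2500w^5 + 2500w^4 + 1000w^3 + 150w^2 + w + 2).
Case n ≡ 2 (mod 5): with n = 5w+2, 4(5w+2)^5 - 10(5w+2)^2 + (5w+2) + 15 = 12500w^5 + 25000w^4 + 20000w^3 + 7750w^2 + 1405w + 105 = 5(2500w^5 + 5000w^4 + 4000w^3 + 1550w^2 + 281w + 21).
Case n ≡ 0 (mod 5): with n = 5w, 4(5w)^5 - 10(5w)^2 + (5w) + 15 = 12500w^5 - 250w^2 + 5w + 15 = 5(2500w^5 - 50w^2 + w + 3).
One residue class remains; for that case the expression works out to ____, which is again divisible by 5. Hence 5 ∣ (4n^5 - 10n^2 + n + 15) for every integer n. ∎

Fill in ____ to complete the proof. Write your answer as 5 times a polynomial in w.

The residues treated are {3, 1, 2, 0}, so the missing case is n ≡ 4 (mod 5); write n = 5w+4.
Then 4(5w+4)^5 - 10(5w+4)^2 + (5w+4) + 15 = 12500w^5 + 50000w^4 + 80000w^3 + 63750w^2 + 25205w + 3955 = 5(2500w^5 + 10000w^4 + 16000w^3 + 12750w^2 + 5041w + 791).

5(2500w^5 + 10000w^4 + 16000w^3 + 12750w^2 + 5041w + 791)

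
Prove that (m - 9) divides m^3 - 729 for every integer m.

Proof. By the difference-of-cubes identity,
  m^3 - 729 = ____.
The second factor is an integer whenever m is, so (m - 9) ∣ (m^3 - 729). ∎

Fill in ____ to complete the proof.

(m - 9)(m^2 + 9m + 81)

Polynomial division of m^3 - 729 by m - 9 leaves remainder 0 and quotient m^2 + 9m + 81.
Hence m^3 - 729 = (m - 9)(m^2 + 9m + 81).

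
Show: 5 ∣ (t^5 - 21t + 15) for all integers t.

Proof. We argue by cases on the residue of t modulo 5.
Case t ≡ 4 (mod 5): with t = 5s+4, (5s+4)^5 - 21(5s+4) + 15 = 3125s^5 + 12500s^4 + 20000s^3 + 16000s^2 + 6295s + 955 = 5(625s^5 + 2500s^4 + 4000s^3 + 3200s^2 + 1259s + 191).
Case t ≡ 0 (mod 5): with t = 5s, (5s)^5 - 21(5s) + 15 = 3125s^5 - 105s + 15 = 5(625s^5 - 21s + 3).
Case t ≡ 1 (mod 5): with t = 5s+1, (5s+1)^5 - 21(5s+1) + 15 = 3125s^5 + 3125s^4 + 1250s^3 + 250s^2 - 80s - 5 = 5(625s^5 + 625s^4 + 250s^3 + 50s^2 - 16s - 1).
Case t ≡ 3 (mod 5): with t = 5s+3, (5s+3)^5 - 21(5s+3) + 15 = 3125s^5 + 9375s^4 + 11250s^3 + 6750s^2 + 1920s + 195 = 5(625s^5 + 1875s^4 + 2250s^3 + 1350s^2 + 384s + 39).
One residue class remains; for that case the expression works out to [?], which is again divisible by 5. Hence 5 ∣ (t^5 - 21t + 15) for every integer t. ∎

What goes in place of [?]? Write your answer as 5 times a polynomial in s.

5(625s^5 + 1250s^4 + 1000s^3 + 400s^2 + 59s + 1)

Only t ≡ 2 (mod 5) is unaccounted for. Put t = 5s+2:
(5s+2)^5 - 21(5s+2) + 15 expands to 3125s^5 + 6250s^4 + 5000s^3 + 2000s^2 + 295s + 5,
and factoring out 5 leaves 5(625s^5 + 1250s^4 + 1000s^3 + 400s^2 + 59s + 1).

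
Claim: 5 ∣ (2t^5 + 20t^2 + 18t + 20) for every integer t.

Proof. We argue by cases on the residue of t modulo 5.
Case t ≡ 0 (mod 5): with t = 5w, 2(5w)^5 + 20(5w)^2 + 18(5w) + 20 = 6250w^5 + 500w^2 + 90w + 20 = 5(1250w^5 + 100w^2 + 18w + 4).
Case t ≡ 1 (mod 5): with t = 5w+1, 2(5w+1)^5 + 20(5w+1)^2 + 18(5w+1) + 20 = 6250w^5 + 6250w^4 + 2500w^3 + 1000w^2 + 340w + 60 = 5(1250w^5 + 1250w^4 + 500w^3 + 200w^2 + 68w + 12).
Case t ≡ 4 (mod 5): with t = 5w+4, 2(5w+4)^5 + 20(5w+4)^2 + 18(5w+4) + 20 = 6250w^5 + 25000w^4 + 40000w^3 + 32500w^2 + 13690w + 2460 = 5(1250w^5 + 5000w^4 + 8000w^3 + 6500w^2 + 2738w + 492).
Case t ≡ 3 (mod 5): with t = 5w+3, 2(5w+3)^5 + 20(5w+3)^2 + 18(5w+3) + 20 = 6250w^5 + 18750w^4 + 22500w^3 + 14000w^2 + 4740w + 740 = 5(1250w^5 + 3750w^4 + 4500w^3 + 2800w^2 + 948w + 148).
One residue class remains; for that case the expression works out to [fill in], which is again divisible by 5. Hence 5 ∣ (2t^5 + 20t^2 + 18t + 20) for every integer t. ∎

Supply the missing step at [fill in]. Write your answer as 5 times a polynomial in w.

5(1250w^5 + 2500w^4 + 2000w^3 + 900w^2 + 258w + 40)

The residues treated are {0, 1, 4, 3}, so the missing case is t ≡ 2 (mod 5); write t = 5w+2.
Then 2(5w+2)^5 + 20(5w+2)^2 + 18(5w+2) + 20 = 6250w^5 + 12500w^4 + 10000w^3 + 4500w^2 + 1290w + 200 = 5(1250w^5 + 2500w^4 + 2000w^3 + 900w^2 + 258w + 40).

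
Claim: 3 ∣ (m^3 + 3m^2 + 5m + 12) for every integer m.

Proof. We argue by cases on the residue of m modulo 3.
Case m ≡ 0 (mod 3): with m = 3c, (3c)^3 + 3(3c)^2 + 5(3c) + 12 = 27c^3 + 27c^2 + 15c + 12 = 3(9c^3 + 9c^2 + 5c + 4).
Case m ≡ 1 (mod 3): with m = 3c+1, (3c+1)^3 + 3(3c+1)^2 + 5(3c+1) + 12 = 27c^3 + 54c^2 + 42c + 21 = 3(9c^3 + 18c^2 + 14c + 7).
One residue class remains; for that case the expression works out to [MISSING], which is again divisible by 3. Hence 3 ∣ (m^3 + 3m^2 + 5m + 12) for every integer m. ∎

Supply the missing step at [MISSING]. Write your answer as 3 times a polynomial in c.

The residues treated are {0, 1}, so the missing case is m ≡ 2 (mod 3); write m = 3c+2.
Then (3c+2)^3 + 3(3c+2)^2 + 5(3c+2) + 12 = 27c^3 + 81c^2 + 87c + 42 = 3(9c^3 + 27c^2 + 29c + 14).

3(9c^3 + 27c^2 + 29c + 14)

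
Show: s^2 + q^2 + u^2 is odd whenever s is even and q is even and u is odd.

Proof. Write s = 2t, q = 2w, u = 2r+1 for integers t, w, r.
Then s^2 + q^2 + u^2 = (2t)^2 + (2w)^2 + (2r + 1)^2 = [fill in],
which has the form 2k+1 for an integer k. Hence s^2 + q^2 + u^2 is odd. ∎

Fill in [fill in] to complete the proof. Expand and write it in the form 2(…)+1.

2(2r^2 + 2r + 2t^2 + 2w^2) + 1

(2t)^2 + (2w)^2 + (2r + 1)^2 = 4r^2 + 4r + 4t^2 + 4w^2 + 1
= 2(2r^2 + 2r + 2t^2 + 2w^2) + 1.
Since 2r^2 + 2r + 2t^2 + 2w^2 is an integer, the sum of squares is of the form 2k+1 for an integer k.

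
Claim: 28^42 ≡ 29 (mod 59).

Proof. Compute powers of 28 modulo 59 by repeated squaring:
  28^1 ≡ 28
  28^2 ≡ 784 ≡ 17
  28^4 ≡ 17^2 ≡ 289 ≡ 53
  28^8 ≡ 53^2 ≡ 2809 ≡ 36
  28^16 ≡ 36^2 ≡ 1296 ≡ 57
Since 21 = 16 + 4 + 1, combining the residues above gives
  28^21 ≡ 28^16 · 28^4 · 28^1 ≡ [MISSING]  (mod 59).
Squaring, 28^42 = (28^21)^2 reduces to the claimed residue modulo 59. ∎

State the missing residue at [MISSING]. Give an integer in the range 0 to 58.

Multiply the listed residues: 57 · 53 · 28 = 3021 → 84588.
Reducing modulo 59: 84588 = 1433·59 + 41, so 28^21 ≡ 41.

41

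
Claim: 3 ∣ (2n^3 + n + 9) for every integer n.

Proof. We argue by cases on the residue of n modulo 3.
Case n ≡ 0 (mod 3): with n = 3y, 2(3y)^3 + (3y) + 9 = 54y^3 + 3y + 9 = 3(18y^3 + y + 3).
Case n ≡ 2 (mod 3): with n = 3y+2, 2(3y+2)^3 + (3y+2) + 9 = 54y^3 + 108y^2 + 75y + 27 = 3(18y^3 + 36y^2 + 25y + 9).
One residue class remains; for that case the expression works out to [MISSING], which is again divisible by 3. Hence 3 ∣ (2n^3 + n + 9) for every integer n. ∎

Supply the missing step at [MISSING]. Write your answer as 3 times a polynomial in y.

Only n ≡ 1 (mod 3) is unaccounted for. Put n = 3y+1:
2(3y+1)^3 + (3y+1) + 9 expands to 54y^3 + 54y^2 + 21y + 12,
and factoring out 3 leaves 3(18y^3 + 18y^2 + 7y + 4).

3(18y^3 + 18y^2 + 7y + 4)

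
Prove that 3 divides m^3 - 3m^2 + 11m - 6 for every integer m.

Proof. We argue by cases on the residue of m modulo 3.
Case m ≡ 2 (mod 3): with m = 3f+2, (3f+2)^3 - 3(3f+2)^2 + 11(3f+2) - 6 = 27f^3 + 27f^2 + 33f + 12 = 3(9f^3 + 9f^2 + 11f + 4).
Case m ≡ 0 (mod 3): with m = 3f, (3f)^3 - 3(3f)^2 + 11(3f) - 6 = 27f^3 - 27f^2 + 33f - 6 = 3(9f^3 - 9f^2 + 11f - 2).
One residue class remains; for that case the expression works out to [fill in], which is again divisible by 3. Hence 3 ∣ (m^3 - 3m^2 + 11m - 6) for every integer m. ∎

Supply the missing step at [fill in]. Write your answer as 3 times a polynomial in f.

The residues treated are {2, 0}, so the missing case is m ≡ 1 (mod 3); write m = 3f+1.
Then (3f+1)^3 - 3(3f+1)^2 + 11(3f+1) - 6 = 27f^3 + 24f + 3 = 3(9f^3 + 8f + 1).

3(9f^3 + 8f + 1)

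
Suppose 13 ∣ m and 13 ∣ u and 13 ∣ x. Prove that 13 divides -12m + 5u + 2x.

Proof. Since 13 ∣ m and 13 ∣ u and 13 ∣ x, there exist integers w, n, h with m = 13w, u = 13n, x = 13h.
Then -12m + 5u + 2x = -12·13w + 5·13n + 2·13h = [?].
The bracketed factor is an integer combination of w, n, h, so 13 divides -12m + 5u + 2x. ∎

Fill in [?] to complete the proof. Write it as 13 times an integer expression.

Each term has a factor of 13: -12·13w + 5·13n + 2·13h = 13·(2h + 5n - 12w).
Since 2h + 5n - 12w is an integer, 13 ∣ (-12m + 5u + 2x).

13(2h + 5n - 12w)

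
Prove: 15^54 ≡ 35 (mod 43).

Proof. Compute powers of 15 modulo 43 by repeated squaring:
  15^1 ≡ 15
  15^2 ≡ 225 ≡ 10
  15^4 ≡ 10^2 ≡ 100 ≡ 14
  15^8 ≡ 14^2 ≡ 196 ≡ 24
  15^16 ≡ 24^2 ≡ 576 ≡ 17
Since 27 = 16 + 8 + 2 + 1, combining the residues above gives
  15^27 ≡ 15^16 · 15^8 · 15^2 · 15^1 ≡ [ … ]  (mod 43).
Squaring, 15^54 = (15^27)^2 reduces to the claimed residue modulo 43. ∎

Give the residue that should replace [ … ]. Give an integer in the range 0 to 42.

Multiply the listed residues: 17 · 24 · 10 · 15 = 408 → 4080 → 61200.
Reducing modulo 43: 61200 = 1423·43 + 11, so 15^27 ≡ 11.

11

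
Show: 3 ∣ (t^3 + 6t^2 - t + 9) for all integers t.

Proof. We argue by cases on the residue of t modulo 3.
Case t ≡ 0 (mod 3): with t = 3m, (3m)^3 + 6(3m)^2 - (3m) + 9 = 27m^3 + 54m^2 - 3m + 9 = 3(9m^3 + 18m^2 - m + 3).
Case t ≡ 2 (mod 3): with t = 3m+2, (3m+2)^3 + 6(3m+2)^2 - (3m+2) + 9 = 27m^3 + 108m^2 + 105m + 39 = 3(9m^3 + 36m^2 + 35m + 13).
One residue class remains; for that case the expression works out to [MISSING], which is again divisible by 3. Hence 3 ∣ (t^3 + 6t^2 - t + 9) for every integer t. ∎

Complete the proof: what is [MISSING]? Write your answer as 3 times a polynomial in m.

Only t ≡ 1 (mod 3) is unaccounted for. Put t = 3m+1:
(3m+1)^3 + 6(3m+1)^2 - (3m+1) + 9 expands to 27m^3 + 81m^2 + 42m + 15,
and factoring out 3 leaves 3(9m^3 + 27m^2 + 14m + 5).

3(9m^3 + 27m^2 + 14m + 5)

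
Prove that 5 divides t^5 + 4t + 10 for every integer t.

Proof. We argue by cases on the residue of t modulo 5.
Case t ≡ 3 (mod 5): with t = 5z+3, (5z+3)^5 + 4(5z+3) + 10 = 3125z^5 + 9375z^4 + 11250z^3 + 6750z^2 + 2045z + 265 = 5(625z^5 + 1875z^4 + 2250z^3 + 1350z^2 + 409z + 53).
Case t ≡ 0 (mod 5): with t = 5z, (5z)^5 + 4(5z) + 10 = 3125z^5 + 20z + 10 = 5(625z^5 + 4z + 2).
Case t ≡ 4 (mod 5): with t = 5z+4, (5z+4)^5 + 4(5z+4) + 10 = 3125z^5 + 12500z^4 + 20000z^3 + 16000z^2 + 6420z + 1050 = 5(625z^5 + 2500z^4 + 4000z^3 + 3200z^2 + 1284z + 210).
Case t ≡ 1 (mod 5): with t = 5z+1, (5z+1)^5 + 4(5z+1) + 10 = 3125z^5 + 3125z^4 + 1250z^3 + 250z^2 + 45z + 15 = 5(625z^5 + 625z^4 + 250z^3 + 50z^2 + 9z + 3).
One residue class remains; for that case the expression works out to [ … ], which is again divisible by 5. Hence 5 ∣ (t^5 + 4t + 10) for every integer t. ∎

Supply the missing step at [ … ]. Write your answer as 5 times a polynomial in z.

5(625z^5 + 1250z^4 + 1000z^3 + 400z^2 + 84z + 10)

Only t ≡ 2 (mod 5) is unaccounted for. Put t = 5z+2:
(5z+2)^5 + 4(5z+2) + 10 expands to 3125z^5 + 6250z^4 + 5000z^3 + 2000z^2 + 420z + 50,
and factoring out 5 leaves 5(625z^5 + 1250z^4 + 1000z^3 + 400z^2 + 84z + 10).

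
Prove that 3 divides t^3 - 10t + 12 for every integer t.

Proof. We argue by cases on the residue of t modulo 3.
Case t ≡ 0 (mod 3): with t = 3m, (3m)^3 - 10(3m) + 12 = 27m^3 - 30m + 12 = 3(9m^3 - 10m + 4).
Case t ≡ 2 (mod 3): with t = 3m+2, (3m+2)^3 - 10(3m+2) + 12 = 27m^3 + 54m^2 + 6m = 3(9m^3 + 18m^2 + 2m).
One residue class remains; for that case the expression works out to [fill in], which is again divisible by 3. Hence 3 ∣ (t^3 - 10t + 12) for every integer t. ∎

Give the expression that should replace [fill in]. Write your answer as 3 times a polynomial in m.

Only t ≡ 1 (mod 3) is unaccounted for. Put t = 3m+1:
(3m+1)^3 - 10(3m+1) + 12 expands to 27m^3 + 27m^2 - 21m + 3,
and factoring out 3 leaves 3(9m^3 + 9m^2 - 7m + 1).

3(9m^3 + 9m^2 - 7m + 1)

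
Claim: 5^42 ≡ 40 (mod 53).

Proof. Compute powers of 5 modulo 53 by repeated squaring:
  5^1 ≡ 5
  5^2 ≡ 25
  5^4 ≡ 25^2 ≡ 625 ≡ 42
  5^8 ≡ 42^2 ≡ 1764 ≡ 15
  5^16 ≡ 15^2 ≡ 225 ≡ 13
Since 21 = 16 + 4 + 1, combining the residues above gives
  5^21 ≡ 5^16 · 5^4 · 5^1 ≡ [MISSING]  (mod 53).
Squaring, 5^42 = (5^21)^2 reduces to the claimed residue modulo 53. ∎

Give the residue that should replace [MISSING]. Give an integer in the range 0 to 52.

27

5^16 · 5^4 · 5^1 ≡ 13 · 42 · 5 = 2730.
2730 mod 53 = 27, so 5^21 ≡ 27 (mod 53).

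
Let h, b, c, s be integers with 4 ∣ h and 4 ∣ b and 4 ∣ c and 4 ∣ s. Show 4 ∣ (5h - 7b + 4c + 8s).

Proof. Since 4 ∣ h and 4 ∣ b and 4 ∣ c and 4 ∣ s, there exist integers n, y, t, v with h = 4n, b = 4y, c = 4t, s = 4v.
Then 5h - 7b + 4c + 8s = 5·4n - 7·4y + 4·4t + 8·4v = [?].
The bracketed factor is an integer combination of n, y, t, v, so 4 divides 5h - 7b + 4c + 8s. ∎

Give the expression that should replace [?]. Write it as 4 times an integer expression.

4(5n + 4t + 8v - 7y)

Each term has a factor of 4: 5·4n - 7·4y + 4·4t + 8·4v = 4·(5n + 4t + 8v - 7y).
Since 5n + 4t + 8v - 7y is an integer, 4 ∣ (5h - 7b + 4c + 8s).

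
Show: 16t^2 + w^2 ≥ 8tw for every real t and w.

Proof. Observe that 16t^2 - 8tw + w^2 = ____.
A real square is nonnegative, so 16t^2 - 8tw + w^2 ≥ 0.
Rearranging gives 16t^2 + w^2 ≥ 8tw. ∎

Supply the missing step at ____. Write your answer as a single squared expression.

16t^2 - 8tw + w^2 is a perfect-square trinomial: the outer terms are (4t)^2 and (w)^2, and the cross term is -2·4t·w.
So 16t^2 - 8tw + w^2 = (4t - w)^2 ≥ 0.

(4t - w)^2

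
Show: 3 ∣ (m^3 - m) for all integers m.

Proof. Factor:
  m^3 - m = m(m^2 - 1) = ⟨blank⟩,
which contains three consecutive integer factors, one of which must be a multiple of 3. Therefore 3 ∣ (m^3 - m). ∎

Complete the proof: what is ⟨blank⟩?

(m - 1)m(m + 1)

m(m^2 - 1) = m(m - 1)(m + 1) = (m - 1)m(m + 1).
These three factors are consecutive integers, so their product is divisible by 3.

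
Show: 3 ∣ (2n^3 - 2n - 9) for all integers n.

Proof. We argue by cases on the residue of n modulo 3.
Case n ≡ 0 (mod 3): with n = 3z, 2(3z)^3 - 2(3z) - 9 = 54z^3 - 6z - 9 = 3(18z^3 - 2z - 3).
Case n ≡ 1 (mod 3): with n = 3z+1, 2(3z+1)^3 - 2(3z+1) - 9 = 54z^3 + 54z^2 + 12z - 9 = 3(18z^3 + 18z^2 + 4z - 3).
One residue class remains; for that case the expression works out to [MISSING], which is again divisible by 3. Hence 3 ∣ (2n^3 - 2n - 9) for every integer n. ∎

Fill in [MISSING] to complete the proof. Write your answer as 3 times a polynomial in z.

3(18z^3 + 36z^2 + 22z + 1)

Only n ≡ 2 (mod 3) is unaccounted for. Put n = 3z+2:
2(3z+2)^3 - 2(3z+2) - 9 expands to 54z^3 + 108z^2 + 66z + 3,
and factoring out 3 leaves 3(18z^3 + 36z^2 + 22z + 1).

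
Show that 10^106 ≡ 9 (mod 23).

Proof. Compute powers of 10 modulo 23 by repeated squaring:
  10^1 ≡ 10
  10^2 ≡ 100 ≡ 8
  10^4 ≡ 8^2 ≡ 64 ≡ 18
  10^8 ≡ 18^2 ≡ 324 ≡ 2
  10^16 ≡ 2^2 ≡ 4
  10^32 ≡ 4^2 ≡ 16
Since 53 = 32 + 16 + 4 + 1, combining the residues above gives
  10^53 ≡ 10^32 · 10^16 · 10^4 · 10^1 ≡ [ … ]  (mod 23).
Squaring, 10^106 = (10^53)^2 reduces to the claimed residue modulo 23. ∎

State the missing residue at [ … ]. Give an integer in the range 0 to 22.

20

Multiply the listed residues: 16 · 4 · 18 · 10 = 64 → 1152 → 11520.
Reducing modulo 23: 11520 = 500·23 + 20, so 10^53 ≡ 20.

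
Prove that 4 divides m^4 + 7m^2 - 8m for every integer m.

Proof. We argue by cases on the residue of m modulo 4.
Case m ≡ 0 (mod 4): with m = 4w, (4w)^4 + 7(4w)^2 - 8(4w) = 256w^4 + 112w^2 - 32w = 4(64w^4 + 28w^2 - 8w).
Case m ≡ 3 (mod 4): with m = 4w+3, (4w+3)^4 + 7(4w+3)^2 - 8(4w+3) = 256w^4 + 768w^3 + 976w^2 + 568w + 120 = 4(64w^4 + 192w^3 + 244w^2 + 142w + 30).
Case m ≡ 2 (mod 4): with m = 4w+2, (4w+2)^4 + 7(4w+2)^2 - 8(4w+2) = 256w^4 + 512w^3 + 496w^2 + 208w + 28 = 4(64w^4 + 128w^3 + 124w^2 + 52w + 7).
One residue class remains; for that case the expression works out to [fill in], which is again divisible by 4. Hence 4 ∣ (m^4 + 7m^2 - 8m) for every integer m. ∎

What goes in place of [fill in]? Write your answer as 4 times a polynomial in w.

4(64w^4 + 64w^3 + 52w^2 + 10w)

Only m ≡ 1 (mod 4) is unaccounted for. Put m = 4w+1:
(4w+1)^4 + 7(4w+1)^2 - 8(4w+1) expands to 256w^4 + 256w^3 + 208w^2 + 40w,
and factoring out 4 leaves 4(64w^4 + 64w^3 + 52w^2 + 10w).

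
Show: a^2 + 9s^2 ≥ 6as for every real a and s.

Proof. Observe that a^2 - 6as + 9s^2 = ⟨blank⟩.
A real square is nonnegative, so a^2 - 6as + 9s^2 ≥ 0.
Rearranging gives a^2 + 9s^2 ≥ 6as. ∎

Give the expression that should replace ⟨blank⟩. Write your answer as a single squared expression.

a^2 - 6as + 9s^2 is a perfect-square trinomial: the outer terms are (a)^2 and (3s)^2, and the cross term is -2·a·3s.
So a^2 - 6as + 9s^2 = (a - 3s)^2 ≥ 0.

(a - 3s)^2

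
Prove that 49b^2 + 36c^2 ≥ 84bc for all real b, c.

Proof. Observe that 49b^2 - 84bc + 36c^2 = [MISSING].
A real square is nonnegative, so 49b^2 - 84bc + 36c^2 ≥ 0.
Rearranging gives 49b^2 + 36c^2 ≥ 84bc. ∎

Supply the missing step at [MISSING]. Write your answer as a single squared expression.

49b^2 - 84bc + 36c^2 is a perfect-square trinomial: the outer terms are (7b)^2 and (6c)^2, and the cross term is -2·7b·6c.
So 49b^2 - 84bc + 36c^2 = (7b - 6c)^2 ≥ 0.

(7b - 6c)^2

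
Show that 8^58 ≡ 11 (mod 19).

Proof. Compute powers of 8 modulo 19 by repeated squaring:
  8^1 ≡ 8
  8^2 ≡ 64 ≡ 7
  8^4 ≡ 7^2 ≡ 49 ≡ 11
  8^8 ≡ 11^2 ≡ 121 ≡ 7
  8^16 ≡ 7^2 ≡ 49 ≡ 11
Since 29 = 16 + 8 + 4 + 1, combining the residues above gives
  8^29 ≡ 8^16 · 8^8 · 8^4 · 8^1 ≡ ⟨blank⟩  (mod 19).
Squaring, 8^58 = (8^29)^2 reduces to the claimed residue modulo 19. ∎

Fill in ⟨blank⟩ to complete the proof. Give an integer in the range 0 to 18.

12

8^16 · 8^8 · 8^4 · 8^1 ≡ 11 · 7 · 11 · 8 = 6776.
6776 mod 19 = 12, so 8^29 ≡ 12 (mod 19).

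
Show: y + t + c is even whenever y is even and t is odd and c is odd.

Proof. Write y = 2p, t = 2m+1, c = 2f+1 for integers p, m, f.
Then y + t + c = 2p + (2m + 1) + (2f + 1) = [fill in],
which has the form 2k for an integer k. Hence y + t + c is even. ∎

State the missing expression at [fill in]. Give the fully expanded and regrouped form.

2p + (2m + 1) + (2f + 1) = 2f + 2m + 2p + 2
= 2(f + m + p + 1).
Since f + m + p + 1 is an integer, the sum is of the form 2k for an integer k.

2(f + m + p + 1)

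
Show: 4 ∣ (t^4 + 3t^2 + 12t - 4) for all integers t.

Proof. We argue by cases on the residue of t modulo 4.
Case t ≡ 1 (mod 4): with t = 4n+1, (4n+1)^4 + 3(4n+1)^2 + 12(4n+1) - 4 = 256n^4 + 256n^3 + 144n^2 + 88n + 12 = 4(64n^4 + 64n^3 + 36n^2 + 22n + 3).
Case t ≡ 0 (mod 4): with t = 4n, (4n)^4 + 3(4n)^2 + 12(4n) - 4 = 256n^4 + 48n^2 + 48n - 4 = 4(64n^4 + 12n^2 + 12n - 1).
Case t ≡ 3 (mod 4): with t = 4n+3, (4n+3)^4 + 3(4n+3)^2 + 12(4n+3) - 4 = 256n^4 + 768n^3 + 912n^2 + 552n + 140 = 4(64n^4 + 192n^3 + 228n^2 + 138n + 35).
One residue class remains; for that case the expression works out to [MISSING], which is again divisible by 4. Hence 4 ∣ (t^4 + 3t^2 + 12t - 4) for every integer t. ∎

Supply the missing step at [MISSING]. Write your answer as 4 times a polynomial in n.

4(64n^4 + 128n^3 + 108n^2 + 56n + 12)

Only t ≡ 2 (mod 4) is unaccounted for. Put t = 4n+2:
(4n+2)^4 + 3(4n+2)^2 + 12(4n+2) - 4 expands to 256n^4 + 512n^3 + 432n^2 + 224n + 48,
and factoring out 4 leaves 4(64n^4 + 128n^3 + 108n^2 + 56n + 12).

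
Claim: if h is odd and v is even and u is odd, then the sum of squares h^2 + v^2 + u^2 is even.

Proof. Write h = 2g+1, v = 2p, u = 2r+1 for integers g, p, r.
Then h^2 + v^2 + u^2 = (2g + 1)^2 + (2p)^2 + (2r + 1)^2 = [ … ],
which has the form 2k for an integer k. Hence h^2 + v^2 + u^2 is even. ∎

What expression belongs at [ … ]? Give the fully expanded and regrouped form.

(2g + 1)^2 + (2p)^2 + (2r + 1)^2 = 4g^2 + 4g + 4p^2 + 4r^2 + 4r + 2
= 2(2g^2 + 2g + 2p^2 + 2r^2 + 2r + 1).
Since 2g^2 + 2g + 2p^2 + 2r^2 + 2r + 1 is an integer, the sum of squares is of the form 2k for an integer k.

2(2g^2 + 2g + 2p^2 + 2r^2 + 2r + 1)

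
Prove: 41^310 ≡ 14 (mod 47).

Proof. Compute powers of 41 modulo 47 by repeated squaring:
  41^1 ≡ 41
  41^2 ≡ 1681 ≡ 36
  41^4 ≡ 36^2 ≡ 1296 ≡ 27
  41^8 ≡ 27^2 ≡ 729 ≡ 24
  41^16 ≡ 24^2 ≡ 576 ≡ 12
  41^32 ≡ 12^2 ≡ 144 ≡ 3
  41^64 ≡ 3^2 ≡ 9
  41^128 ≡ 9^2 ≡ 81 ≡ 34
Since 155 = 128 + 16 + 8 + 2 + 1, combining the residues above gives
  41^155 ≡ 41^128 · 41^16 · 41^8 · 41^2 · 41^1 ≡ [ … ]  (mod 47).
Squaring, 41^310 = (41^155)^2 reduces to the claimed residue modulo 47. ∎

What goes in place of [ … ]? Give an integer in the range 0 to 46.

22

Multiply the listed residues: 34 · 12 · 24 · 36 · 41 = 408 → 9792 → 352512 → 14452992.
Reducing modulo 47: 14452992 = 307510·47 + 22, so 41^155 ≡ 22.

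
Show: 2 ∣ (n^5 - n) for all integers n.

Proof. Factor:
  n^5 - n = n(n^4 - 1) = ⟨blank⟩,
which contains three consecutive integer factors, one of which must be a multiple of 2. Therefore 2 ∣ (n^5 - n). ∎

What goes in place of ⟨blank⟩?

n^4 - 1 = (n^2 - 1)(n^2 + 1), and n^2 - 1 = (n-1)(n+1).
So n(n^4 - 1) = (n - 1)n(n + 1)(n^2 + 1).

(n - 1)n(n + 1)(n^2 + 1)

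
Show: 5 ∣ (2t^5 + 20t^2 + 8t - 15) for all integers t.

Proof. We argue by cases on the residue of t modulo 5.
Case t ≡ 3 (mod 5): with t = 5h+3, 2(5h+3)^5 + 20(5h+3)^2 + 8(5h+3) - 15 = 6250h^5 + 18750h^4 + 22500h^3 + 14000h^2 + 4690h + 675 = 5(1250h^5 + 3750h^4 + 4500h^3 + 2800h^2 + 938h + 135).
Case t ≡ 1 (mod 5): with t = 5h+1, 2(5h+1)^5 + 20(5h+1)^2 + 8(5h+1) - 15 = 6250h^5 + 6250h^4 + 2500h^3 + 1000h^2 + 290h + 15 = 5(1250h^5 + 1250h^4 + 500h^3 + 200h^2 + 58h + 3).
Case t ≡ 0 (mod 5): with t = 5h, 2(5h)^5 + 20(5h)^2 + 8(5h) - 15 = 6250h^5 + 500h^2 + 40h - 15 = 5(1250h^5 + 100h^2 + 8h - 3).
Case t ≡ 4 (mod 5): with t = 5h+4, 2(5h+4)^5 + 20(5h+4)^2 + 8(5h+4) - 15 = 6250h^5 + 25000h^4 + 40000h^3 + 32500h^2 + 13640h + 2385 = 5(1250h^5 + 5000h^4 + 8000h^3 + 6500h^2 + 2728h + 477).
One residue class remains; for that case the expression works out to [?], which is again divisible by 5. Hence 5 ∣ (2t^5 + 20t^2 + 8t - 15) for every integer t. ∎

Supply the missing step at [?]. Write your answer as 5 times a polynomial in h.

5(1250h^5 + 2500h^4 + 2000h^3 + 900h^2 + 248h + 29)

Only t ≡ 2 (mod 5) is unaccounted for. Put t = 5h+2:
2(5h+2)^5 + 20(5h+2)^2 + 8(5h+2) - 15 expands to 6250h^5 + 12500h^4 + 10000h^3 + 4500h^2 + 1240h + 145,
and factoring out 5 leaves 5(1250h^5 + 2500h^4 + 2000h^3 + 900h^2 + 248h + 29).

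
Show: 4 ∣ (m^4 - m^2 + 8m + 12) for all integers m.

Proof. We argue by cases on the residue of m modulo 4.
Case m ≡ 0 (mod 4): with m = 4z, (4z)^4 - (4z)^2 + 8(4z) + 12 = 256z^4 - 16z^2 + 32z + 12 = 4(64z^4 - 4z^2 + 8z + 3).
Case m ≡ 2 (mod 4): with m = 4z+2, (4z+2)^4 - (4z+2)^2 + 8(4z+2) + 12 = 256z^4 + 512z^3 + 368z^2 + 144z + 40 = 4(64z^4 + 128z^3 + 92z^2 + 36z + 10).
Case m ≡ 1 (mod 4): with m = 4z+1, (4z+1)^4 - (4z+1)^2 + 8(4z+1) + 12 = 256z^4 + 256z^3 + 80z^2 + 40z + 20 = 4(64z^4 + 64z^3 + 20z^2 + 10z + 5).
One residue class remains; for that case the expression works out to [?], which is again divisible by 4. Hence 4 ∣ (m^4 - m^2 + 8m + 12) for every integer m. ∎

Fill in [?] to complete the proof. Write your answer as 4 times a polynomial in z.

The residues treated are {0, 2, 1}, so the missing case is m ≡ 3 (mod 4); write m = 4z+3.
Then (4z+3)^4 - (4z+3)^2 + 8(4z+3) + 12 = 256z^4 + 768z^3 + 848z^2 + 440z + 108 = 4(64z^4 + 192z^3 + 212z^2 + 110z + 27).

4(64z^4 + 192z^3 + 212z^2 + 110z + 27)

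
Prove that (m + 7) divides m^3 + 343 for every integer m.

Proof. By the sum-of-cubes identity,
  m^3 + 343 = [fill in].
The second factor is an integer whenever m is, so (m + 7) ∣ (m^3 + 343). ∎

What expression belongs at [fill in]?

Polynomial division of m^3 + 343 by m + 7 leaves remainder 0 and quotient m^2 - 7m + 49.
Hence m^3 + 343 = (m + 7)(m^2 - 7m + 49).

(m + 7)(m^2 - 7m + 49)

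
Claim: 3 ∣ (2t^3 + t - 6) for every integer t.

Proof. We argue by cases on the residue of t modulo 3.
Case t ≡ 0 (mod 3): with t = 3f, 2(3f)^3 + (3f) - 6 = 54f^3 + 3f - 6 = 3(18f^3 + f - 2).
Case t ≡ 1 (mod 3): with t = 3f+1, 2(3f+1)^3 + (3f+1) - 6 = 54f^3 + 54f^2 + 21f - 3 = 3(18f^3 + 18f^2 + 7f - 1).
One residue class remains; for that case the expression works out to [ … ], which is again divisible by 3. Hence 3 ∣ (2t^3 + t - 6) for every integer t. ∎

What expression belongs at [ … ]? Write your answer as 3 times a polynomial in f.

3(18f^3 + 36f^2 + 25f + 4)

The residues treated are {0, 1}, so the missing case is t ≡ 2 (mod 3); write t = 3f+2.
Then 2(3f+2)^3 + (3f+2) - 6 = 54f^3 + 108f^2 + 75f + 12 = 3(18f^3 + 36f^2 + 25f + 4).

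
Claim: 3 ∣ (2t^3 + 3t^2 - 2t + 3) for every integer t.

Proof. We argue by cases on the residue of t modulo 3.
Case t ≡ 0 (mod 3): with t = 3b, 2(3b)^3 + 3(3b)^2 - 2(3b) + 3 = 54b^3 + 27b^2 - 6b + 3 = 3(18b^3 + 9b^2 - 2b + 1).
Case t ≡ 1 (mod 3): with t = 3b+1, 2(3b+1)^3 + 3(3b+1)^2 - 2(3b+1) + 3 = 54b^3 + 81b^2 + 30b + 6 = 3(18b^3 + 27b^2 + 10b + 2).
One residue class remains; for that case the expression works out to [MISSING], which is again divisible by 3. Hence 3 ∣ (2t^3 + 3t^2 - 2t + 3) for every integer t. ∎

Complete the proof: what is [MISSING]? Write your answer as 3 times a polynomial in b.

3(18b^3 + 45b^2 + 34b + 9)

The residues treated are {0, 1}, so the missing case is t ≡ 2 (mod 3); write t = 3b+2.
Then 2(3b+2)^3 + 3(3b+2)^2 - 2(3b+2) + 3 = 54b^3 + 135b^2 + 102b + 27 = 3(18b^3 + 45b^2 + 34b + 9).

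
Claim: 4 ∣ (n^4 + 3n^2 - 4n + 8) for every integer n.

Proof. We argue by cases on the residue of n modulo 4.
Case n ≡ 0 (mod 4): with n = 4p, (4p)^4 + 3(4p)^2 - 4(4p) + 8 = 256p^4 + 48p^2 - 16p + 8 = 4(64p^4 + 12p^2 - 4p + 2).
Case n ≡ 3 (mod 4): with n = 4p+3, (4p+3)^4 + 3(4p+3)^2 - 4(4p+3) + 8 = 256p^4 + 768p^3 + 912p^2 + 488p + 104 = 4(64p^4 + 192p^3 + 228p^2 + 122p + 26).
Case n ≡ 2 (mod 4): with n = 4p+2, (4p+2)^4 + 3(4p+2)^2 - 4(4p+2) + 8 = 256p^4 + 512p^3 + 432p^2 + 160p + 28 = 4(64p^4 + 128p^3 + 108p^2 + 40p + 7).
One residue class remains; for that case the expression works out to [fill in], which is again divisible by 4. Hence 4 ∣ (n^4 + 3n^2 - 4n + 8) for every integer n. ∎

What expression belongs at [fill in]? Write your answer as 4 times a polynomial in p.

4(64p^4 + 64p^3 + 36p^2 + 6p + 2)

The residues treated are {0, 3, 2}, so the missing case is n ≡ 1 (mod 4); write n = 4p+1.
Then (4p+1)^4 + 3(4p+1)^2 - 4(4p+1) + 8 = 256p^4 + 256p^3 + 144p^2 + 24p + 8 = 4(64p^4 + 64p^3 + 36p^2 + 6p + 2).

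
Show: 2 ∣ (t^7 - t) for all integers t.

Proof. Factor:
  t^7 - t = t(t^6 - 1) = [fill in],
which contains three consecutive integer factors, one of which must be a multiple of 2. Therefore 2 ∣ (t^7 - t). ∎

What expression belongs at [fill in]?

t^6 - 1 = (t^2 - 1)(t^4 + t^2 + 1), and t^2 - 1 = (t-1)(t+1).
So t(t^6 - 1) = (t - 1)t(t + 1)(t^4 + t^2 + 1).

(t - 1)t(t + 1)(t^4 + t^2 + 1)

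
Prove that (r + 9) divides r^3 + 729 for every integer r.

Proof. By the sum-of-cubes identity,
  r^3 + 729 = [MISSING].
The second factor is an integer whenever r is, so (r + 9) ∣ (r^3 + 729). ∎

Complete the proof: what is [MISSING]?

a^3 + b^3 = (a + b)(a^2 - ab + b^2). With a = r, b = 9:
r^3 + 729 = (r + 9)(r^2 - 9r + 81).

(r + 9)(r^2 - 9r + 81)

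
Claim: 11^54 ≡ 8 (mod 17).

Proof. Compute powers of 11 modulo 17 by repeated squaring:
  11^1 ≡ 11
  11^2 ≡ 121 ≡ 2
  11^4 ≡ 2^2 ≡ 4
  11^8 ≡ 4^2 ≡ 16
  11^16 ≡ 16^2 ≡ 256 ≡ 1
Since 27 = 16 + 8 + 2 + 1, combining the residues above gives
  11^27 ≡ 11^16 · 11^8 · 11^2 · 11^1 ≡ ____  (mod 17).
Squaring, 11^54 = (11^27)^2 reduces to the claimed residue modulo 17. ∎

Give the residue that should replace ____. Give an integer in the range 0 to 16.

12

11^16 · 11^8 · 11^2 · 11^1 ≡ 1 · 16 · 2 · 11 = 352.
352 mod 17 = 12, so 11^27 ≡ 12 (mod 17).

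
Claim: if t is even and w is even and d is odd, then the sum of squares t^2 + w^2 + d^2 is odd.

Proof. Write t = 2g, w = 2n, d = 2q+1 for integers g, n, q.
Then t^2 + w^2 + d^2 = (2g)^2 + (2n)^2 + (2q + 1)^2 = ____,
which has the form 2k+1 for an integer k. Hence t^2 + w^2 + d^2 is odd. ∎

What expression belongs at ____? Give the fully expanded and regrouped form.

2(2g^2 + 2n^2 + 2q^2 + 2q) + 1

(2g)^2 + (2n)^2 + (2q + 1)^2 = 4g^2 + 4n^2 + 4q^2 + 4q + 1
= 2(2g^2 + 2n^2 + 2q^2 + 2q) + 1.
Since 2g^2 + 2n^2 + 2q^2 + 2q is an integer, the sum of squares is of the form 2k+1 for an integer k.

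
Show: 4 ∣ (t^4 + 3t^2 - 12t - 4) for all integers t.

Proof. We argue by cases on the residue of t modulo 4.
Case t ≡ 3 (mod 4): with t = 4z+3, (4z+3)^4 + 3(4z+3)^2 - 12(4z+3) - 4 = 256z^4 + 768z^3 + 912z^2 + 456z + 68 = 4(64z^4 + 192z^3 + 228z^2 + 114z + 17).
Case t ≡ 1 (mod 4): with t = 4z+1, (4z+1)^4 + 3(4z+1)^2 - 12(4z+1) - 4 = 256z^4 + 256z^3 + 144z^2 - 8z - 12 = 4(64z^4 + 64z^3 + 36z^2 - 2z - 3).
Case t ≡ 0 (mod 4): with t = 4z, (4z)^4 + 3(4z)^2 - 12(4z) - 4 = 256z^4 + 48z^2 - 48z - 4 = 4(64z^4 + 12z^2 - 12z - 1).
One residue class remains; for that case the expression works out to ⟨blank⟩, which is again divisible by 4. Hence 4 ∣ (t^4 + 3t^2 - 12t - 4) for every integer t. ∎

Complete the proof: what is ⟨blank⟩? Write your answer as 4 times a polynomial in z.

4(64z^4 + 128z^3 + 108z^2 + 32z)

The residues treated are {3, 1, 0}, so the missing case is t ≡ 2 (mod 4); write t = 4z+2.
Then (4z+2)^4 + 3(4z+2)^2 - 12(4z+2) - 4 = 256z^4 + 512z^3 + 432z^2 + 128z = 4(64z^4 + 128z^3 + 108z^2 + 32z).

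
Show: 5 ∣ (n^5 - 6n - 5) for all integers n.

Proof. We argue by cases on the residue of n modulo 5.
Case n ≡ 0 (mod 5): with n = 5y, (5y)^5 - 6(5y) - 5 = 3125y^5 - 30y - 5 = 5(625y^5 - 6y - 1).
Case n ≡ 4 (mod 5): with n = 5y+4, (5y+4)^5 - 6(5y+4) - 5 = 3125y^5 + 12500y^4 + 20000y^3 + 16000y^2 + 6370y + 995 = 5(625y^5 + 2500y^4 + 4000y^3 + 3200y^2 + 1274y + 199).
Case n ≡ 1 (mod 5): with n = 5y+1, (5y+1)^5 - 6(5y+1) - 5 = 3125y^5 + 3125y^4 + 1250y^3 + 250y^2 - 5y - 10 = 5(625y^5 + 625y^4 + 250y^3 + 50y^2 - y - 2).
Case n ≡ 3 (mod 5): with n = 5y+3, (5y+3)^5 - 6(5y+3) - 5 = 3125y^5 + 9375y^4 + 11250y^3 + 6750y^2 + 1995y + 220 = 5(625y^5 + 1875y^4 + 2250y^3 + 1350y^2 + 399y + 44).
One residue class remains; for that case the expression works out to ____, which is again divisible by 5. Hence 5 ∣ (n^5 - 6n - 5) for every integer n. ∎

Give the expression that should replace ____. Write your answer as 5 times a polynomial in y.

5(625y^5 + 1250y^4 + 1000y^3 + 400y^2 + 74y + 3)

Only n ≡ 2 (mod 5) is unaccounted for. Put n = 5y+2:
(5y+2)^5 - 6(5y+2) - 5 expands to 3125y^5 + 6250y^4 + 5000y^3 + 2000y^2 + 370y + 15,
and factoring out 5 leaves 5(625y^5 + 1250y^4 + 1000y^3 + 400y^2 + 74y + 3).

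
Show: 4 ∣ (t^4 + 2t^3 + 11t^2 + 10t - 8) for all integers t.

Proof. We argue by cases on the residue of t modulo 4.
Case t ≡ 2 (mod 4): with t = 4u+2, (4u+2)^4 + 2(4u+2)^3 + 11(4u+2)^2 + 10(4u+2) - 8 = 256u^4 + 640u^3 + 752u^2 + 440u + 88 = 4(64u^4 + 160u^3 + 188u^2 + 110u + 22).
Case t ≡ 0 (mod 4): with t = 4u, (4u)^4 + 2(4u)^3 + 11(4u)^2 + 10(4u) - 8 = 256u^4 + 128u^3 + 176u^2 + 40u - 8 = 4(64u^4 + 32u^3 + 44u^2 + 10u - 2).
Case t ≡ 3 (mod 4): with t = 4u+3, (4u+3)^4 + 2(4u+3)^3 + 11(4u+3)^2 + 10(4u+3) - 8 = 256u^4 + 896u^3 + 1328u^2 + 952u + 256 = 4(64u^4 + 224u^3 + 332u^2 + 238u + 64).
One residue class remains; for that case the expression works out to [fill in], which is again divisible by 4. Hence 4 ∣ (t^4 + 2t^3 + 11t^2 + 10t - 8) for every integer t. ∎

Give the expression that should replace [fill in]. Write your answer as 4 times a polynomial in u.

4(64u^4 + 96u^3 + 92u^2 + 42u + 4)

Only t ≡ 1 (mod 4) is unaccounted for. Put t = 4u+1:
(4u+1)^4 + 2(4u+1)^3 + 11(4u+1)^2 + 10(4u+1) - 8 expands to 256u^4 + 384u^3 + 368u^2 + 168u + 16,
and factoring out 4 leaves 4(64u^4 + 96u^3 + 92u^2 + 42u + 4).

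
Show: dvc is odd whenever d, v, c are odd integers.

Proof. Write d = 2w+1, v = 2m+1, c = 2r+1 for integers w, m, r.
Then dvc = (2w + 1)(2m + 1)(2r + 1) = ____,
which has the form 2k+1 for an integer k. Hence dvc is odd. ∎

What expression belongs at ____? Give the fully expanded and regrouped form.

Expanding: (2w + 1)(2m + 1)(2r + 1) = 8mrw + 4mr + 4mw + 2m + 4rw + 2r + 2w + 1.
Every term except the constant is even, so this is 2(4mrw + 2mr + 2mw + m + 2rw + r + w) + 1,
and 4mrw + 2mr + 2mw + m + 2rw + r + w ∈ ℤ gives the required form.

2(4mrw + 2mr + 2mw + m + 2rw + r + w) + 1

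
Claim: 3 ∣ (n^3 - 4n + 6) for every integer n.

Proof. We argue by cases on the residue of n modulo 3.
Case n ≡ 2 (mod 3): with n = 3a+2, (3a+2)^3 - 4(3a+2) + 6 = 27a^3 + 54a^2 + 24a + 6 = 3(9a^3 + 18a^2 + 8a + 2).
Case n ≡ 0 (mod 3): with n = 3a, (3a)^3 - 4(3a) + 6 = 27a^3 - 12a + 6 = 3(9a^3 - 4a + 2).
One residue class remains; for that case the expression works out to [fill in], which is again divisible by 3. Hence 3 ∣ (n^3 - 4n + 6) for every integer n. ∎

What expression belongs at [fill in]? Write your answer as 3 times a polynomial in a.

The residues treated are {2, 0}, so the missing case is n ≡ 1 (mod 3); write n = 3a+1.
Then (3a+1)^3 - 4(3a+1) + 6 = 27a^3 + 27a^2 - 3a + 3 = 3(9a^3 + 9a^2 - a + 1).

3(9a^3 + 9a^2 - a + 1)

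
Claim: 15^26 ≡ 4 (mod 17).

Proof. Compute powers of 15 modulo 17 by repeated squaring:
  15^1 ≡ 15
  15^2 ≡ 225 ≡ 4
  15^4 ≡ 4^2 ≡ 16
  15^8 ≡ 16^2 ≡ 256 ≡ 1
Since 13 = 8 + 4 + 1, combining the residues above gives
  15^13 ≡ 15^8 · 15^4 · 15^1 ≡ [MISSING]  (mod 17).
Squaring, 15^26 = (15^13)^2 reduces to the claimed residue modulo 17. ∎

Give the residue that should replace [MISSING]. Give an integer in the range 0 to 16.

15^8 · 15^4 · 15^1 ≡ 1 · 16 · 15 = 240.
240 mod 17 = 2, so 15^13 ≡ 2 (mod 17).

2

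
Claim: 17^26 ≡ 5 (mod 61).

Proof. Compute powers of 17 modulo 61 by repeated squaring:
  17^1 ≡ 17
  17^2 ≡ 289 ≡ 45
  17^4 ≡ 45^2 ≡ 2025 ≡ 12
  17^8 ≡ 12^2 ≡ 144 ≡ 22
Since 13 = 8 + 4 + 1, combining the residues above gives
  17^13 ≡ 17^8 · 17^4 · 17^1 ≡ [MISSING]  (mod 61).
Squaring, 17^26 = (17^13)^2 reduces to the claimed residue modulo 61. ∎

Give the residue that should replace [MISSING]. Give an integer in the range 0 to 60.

35

17^8 · 17^4 · 17^1 ≡ 22 · 12 · 17 = 4488.
4488 mod 61 = 35, so 17^13 ≡ 35 (mod 61).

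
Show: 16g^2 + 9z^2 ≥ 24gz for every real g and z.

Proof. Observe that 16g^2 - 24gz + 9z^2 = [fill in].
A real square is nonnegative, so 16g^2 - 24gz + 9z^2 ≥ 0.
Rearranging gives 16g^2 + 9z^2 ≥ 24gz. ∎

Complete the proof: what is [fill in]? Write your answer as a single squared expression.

(4g - 3z)^2

The leading and trailing coefficients are 4^2 and 3^2, and 24 = 2·4·3, so the trinomial is (4g - 3z)^2.
Hence 16g^2 - 24gz + 9z^2 ≥ 0.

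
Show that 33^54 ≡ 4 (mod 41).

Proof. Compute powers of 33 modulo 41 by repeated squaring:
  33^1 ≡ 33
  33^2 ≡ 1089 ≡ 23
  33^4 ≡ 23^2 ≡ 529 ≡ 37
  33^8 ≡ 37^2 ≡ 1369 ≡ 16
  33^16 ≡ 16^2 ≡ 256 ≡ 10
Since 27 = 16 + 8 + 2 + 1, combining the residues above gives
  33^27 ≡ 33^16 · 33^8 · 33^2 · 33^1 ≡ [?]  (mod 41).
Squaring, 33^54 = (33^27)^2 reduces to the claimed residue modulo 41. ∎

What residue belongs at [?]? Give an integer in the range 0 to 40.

Multiply the listed residues: 10 · 16 · 23 · 33 = 160 → 3680 → 121440.
Reducing modulo 41: 121440 = 2961·41 + 39, so 33^27 ≡ 39.

39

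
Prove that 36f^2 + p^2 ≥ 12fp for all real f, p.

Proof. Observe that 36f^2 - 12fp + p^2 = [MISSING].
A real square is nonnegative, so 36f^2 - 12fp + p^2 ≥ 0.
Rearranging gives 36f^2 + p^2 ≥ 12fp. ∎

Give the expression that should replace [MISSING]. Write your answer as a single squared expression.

(6f - p)^2

The leading and trailing coefficients are 6^2 and 1^2, and 12 = 2·6·1, so the trinomial is (6f - p)^2.
Hence 36f^2 - 12fp + p^2 ≥ 0.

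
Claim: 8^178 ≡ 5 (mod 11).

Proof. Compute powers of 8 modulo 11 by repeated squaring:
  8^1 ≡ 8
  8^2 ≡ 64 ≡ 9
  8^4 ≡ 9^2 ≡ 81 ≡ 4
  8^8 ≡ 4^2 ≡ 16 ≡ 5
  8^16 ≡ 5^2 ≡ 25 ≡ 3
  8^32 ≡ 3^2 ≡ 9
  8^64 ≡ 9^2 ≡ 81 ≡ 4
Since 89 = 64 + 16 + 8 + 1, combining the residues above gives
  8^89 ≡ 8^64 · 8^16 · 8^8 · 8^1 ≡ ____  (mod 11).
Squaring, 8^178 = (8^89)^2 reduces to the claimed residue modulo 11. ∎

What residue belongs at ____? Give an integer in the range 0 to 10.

7

8^64 · 8^16 · 8^8 · 8^1 ≡ 4 · 3 · 5 · 8 = 480.
480 mod 11 = 7, so 8^89 ≡ 7 (mod 11).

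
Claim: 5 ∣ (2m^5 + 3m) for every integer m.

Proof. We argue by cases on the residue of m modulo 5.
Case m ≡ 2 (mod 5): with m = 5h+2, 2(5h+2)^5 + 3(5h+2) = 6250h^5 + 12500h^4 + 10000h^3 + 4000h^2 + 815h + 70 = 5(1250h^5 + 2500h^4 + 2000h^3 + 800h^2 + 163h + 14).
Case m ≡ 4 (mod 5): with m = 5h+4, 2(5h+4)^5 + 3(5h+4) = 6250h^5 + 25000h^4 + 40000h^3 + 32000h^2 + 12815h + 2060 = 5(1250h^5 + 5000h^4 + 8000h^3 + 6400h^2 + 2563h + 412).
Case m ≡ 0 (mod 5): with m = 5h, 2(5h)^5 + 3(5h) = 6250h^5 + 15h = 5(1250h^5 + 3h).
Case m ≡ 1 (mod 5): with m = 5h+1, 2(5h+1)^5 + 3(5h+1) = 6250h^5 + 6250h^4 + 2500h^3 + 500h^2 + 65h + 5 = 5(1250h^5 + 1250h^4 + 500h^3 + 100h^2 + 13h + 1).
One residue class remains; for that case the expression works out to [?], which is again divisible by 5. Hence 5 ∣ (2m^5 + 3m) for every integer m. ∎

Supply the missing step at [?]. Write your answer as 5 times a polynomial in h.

5(1250h^5 + 3750h^4 + 4500h^3 + 2700h^2 + 813h + 99)

The residues treated are {2, 4, 0, 1}, so the missing case is m ≡ 3 (mod 5); write m = 5h+3.
Then 2(5h+3)^5 + 3(5h+3) = 6250h^5 + 18750h^4 + 22500h^3 + 13500h^2 + 4065h + 495 = 5(1250h^5 + 3750h^4 + 4500h^3 + 2700h^2 + 813h + 99).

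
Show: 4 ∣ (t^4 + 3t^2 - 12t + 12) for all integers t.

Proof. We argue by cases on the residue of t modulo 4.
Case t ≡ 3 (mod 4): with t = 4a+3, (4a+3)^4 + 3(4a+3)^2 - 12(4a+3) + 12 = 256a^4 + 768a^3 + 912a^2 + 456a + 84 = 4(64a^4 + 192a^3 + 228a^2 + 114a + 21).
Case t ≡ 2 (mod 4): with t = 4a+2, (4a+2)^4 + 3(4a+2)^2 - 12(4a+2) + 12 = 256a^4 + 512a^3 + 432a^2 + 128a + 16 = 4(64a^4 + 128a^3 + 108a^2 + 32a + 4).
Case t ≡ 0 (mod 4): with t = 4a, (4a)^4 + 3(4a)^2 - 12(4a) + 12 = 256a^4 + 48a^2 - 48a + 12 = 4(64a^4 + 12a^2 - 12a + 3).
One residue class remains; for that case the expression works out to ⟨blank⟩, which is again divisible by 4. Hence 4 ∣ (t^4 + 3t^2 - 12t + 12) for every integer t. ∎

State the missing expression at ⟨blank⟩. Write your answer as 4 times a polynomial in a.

The residues treated are {3, 2, 0}, so the missing case is t ≡ 1 (mod 4); write t = 4a+1.
Then (4a+1)^4 + 3(4a+1)^2 - 12(4a+1) + 12 = 256a^4 + 256a^3 + 144a^2 - 8a + 4 = 4(64a^4 + 64a^3 + 36a^2 - 2a + 1).

4(64a^4 + 64a^3 + 36a^2 - 2a + 1)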